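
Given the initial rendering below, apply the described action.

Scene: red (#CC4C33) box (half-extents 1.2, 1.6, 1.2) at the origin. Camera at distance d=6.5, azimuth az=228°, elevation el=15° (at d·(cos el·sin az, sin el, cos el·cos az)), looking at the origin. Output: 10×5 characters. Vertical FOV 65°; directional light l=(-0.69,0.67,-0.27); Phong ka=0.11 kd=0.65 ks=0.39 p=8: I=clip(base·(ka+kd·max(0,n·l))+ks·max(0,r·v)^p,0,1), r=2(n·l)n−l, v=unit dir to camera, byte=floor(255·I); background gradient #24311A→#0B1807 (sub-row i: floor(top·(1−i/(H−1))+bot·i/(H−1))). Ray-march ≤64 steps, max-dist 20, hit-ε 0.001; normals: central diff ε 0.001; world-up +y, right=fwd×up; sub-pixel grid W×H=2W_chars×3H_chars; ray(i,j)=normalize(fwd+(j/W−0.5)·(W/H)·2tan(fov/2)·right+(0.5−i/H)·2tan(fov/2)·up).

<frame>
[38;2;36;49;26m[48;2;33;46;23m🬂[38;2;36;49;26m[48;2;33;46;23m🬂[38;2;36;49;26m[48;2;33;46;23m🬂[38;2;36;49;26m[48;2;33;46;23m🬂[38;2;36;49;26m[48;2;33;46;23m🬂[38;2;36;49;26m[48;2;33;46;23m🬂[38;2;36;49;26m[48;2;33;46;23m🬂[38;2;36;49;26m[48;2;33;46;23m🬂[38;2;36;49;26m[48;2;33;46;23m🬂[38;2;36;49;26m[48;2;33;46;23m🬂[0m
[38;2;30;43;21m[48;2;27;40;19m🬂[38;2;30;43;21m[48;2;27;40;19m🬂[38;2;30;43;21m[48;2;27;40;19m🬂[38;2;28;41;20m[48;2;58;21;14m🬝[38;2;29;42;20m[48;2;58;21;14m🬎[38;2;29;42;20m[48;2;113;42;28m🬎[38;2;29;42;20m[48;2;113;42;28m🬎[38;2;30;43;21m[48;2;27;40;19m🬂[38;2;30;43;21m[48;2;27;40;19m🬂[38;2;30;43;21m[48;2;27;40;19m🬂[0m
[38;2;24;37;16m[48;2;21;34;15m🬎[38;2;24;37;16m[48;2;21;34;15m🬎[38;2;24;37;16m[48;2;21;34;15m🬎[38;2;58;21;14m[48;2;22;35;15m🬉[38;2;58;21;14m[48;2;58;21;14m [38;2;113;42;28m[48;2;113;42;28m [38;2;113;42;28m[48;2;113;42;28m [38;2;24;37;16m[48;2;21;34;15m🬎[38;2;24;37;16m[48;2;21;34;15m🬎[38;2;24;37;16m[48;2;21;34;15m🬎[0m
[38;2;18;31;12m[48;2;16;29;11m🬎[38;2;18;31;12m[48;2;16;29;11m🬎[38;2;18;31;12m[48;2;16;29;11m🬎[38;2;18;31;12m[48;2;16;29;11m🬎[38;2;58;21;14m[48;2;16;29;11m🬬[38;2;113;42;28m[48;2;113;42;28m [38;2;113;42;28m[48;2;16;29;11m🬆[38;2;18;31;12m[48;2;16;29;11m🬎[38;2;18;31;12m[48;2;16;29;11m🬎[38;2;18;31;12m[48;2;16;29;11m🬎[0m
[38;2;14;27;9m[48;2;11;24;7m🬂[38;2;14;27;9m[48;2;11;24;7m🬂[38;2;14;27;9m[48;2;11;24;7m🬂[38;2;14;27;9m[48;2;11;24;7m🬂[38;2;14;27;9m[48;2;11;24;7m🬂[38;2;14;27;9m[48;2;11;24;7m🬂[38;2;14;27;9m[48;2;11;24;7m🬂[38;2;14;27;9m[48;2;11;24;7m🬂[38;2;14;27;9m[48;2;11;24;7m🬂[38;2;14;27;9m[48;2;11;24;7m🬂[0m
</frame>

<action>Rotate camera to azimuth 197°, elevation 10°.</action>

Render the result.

<frame>
[38;2;36;49;26m[48;2;33;46;23m🬂[38;2;36;49;26m[48;2;33;46;23m🬂[38;2;36;49;26m[48;2;33;46;23m🬂[38;2;36;49;26m[48;2;33;46;23m🬂[38;2;36;49;26m[48;2;33;46;23m🬂[38;2;36;49;26m[48;2;33;46;23m🬂[38;2;36;49;26m[48;2;33;46;23m🬂[38;2;36;49;26m[48;2;33;46;23m🬂[38;2;36;49;26m[48;2;33;46;23m🬂[38;2;36;49;26m[48;2;33;46;23m🬂[0m
[38;2;30;43;21m[48;2;27;40;19m🬂[38;2;30;43;21m[48;2;27;40;19m🬂[38;2;30;43;21m[48;2;27;40;19m🬂[38;2;28;41;20m[48;2;58;21;14m🬝[38;2;29;42;20m[48;2;58;21;14m🬎[38;2;29;42;20m[48;2;58;21;14m🬎[38;2;113;42;28m[48;2;28;41;20m🬏[38;2;30;43;21m[48;2;27;40;19m🬂[38;2;30;43;21m[48;2;27;40;19m🬂[38;2;30;43;21m[48;2;27;40;19m🬂[0m
[38;2;24;37;16m[48;2;21;34;15m🬎[38;2;24;37;16m[48;2;21;34;15m🬎[38;2;24;37;16m[48;2;21;34;15m🬎[38;2;58;21;14m[48;2;23;36;16m▐[38;2;58;21;14m[48;2;58;21;14m [38;2;58;21;14m[48;2;58;21;14m [38;2;113;42;28m[48;2;23;36;16m▌[38;2;24;37;16m[48;2;21;34;15m🬎[38;2;24;37;16m[48;2;21;34;15m🬎[38;2;24;37;16m[48;2;21;34;15m🬎[0m
[38;2;18;31;12m[48;2;16;29;11m🬎[38;2;18;31;12m[48;2;16;29;11m🬎[38;2;18;31;12m[48;2;16;29;11m🬎[38;2;58;21;14m[48;2;17;30;11m🬁[38;2;58;21;14m[48;2;58;21;14m [38;2;58;21;14m[48;2;58;21;14m [38;2;113;42;28m[48;2;17;30;11m🬄[38;2;18;31;12m[48;2;16;29;11m🬎[38;2;18;31;12m[48;2;16;29;11m🬎[38;2;18;31;12m[48;2;16;29;11m🬎[0m
[38;2;14;27;9m[48;2;11;24;7m🬂[38;2;14;27;9m[48;2;11;24;7m🬂[38;2;14;27;9m[48;2;11;24;7m🬂[38;2;14;27;9m[48;2;11;24;7m🬂[38;2;14;27;9m[48;2;11;24;7m🬂[38;2;14;27;9m[48;2;11;24;7m🬂[38;2;14;27;9m[48;2;11;24;7m🬂[38;2;14;27;9m[48;2;11;24;7m🬂[38;2;14;27;9m[48;2;11;24;7m🬂[38;2;14;27;9m[48;2;11;24;7m🬂[0m
</frame>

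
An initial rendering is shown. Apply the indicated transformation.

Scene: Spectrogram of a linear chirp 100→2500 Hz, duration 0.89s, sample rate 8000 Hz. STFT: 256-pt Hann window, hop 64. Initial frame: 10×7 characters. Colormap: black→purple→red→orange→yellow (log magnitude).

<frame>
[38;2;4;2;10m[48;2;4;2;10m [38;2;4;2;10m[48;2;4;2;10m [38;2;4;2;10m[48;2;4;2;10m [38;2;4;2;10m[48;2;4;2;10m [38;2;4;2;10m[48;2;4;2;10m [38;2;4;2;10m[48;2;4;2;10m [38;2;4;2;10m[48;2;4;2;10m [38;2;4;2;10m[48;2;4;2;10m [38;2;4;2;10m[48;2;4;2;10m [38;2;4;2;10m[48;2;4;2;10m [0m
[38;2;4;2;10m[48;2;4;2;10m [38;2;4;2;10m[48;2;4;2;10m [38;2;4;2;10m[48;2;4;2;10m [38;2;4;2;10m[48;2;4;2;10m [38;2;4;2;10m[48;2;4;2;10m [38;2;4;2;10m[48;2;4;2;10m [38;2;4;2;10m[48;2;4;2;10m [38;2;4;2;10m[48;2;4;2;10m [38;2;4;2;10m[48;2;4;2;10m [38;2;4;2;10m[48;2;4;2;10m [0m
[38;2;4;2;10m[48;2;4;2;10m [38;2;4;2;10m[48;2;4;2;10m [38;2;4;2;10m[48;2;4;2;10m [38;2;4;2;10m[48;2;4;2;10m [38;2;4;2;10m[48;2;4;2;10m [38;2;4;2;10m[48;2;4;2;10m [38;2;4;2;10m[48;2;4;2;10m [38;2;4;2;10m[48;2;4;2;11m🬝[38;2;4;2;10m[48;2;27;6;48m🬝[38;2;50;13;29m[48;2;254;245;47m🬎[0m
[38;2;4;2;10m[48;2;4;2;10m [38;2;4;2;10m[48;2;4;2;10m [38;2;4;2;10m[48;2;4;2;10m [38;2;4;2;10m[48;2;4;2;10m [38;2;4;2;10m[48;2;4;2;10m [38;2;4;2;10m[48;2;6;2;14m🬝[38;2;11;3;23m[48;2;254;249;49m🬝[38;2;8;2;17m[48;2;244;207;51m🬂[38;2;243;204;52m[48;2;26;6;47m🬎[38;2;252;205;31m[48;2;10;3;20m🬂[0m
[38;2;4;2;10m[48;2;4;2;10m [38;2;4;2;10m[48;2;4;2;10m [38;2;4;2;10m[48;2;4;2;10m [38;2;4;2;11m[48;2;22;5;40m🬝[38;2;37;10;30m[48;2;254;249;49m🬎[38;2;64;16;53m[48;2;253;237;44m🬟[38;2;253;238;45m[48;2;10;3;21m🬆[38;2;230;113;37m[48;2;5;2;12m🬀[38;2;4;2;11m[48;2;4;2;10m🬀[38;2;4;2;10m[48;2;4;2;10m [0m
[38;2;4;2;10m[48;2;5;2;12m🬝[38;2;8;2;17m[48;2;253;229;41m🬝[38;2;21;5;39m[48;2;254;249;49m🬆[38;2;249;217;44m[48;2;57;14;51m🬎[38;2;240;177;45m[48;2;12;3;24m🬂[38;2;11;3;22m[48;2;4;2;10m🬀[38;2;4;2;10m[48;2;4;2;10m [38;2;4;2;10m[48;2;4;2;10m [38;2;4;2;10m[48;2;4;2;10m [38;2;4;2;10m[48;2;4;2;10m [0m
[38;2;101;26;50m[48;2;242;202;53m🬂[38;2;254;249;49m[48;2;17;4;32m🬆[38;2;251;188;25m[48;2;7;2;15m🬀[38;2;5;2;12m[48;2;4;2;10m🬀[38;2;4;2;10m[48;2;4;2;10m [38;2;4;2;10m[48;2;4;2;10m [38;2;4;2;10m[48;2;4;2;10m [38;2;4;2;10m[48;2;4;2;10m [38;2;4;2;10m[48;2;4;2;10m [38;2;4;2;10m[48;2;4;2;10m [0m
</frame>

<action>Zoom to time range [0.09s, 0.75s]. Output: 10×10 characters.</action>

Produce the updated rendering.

<frame>
[38;2;4;2;10m[48;2;4;2;10m [38;2;4;2;10m[48;2;4;2;10m [38;2;4;2;10m[48;2;4;2;10m [38;2;4;2;10m[48;2;4;2;10m [38;2;4;2;10m[48;2;4;2;10m [38;2;4;2;10m[48;2;4;2;10m [38;2;4;2;10m[48;2;4;2;10m [38;2;4;2;10m[48;2;4;2;10m [38;2;4;2;10m[48;2;4;2;10m [38;2;4;2;10m[48;2;4;2;10m [0m
[38;2;4;2;10m[48;2;4;2;10m [38;2;4;2;10m[48;2;4;2;10m [38;2;4;2;10m[48;2;4;2;10m [38;2;4;2;10m[48;2;4;2;10m [38;2;4;2;10m[48;2;4;2;10m [38;2;4;2;10m[48;2;4;2;10m [38;2;4;2;10m[48;2;4;2;10m [38;2;4;2;10m[48;2;4;2;10m [38;2;4;2;10m[48;2;4;2;10m [38;2;4;2;10m[48;2;4;2;10m [0m
[38;2;4;2;10m[48;2;4;2;10m [38;2;4;2;10m[48;2;4;2;10m [38;2;4;2;10m[48;2;4;2;10m [38;2;4;2;10m[48;2;4;2;10m [38;2;4;2;10m[48;2;4;2;10m [38;2;4;2;10m[48;2;4;2;10m [38;2;4;2;10m[48;2;4;2;10m [38;2;4;2;10m[48;2;4;2;10m [38;2;4;2;10m[48;2;4;2;10m [38;2;4;2;10m[48;2;4;2;10m [0m
[38;2;4;2;10m[48;2;4;2;10m [38;2;4;2;10m[48;2;4;2;10m [38;2;4;2;10m[48;2;4;2;10m [38;2;4;2;10m[48;2;4;2;10m [38;2;4;2;10m[48;2;4;2;10m [38;2;4;2;10m[48;2;4;2;10m [38;2;4;2;10m[48;2;4;2;10m [38;2;4;2;10m[48;2;4;2;10m [38;2;4;2;10m[48;2;4;2;10m [38;2;4;2;10m[48;2;4;2;11m🬝[0m
[38;2;4;2;10m[48;2;4;2;10m [38;2;4;2;10m[48;2;4;2;10m [38;2;4;2;10m[48;2;4;2;10m [38;2;4;2;10m[48;2;4;2;10m [38;2;4;2;10m[48;2;4;2;10m [38;2;4;2;10m[48;2;4;2;10m [38;2;4;2;10m[48;2;4;2;10m [38;2;4;2;10m[48;2;5;2;12m🬝[38;2;4;2;11m[48;2;23;5;41m🬝[38;2;14;3;27m[48;2;252;207;32m🬎[0m
[38;2;4;2;10m[48;2;4;2;10m [38;2;4;2;10m[48;2;4;2;10m [38;2;4;2;10m[48;2;4;2;10m [38;2;4;2;10m[48;2;4;2;10m [38;2;4;2;10m[48;2;4;2;10m [38;2;4;2;10m[48;2;5;2;12m🬝[38;2;5;2;12m[48;2;51;11;88m🬝[38;2;12;3;24m[48;2;248;207;40m🬆[38;2;254;248;49m[48;2;77;18;87m🬜[38;2;246;200;44m[48;2;11;3;23m🬆[0m
[38;2;4;2;10m[48;2;4;2;10m [38;2;4;2;10m[48;2;4;2;10m [38;2;4;2;10m[48;2;4;2;11m🬝[38;2;4;2;10m[48;2;7;2;16m🬝[38;2;16;4;31m[48;2;254;240;46m🬝[38;2;70;17;54m[48;2;254;247;48m🬆[38;2;243;196;47m[48;2;13;3;25m🬝[38;2;252;200;30m[48;2;13;3;25m🬂[38;2;22;5;40m[48;2;4;2;11m🬀[38;2;5;2;11m[48;2;4;2;10m🬀[0m
[38;2;4;2;10m[48;2;5;2;12m🬝[38;2;4;2;11m[48;2;23;6;42m🬝[38;2;41;11;32m[48;2;252;208;33m🬎[38;2;16;4;30m[48;2;236;178;54m🬀[38;2;254;248;48m[48;2;53;13;42m🬆[38;2;250;165;15m[48;2;14;3;26m🬀[38;2;7;2;16m[48;2;4;2;10m🬀[38;2;4;2;11m[48;2;4;2;10m🬀[38;2;4;2;10m[48;2;4;2;10m [38;2;4;2;10m[48;2;4;2;10m [0m
[38;2;12;3;24m[48;2;249;210;40m🬆[38;2;254;248;49m[48;2;78;18;88m🬜[38;2;245;198;44m[48;2;11;3;23m🬆[38;2;47;11;82m[48;2;5;2;12m🬀[38;2;5;2;12m[48;2;4;2;10m🬀[38;2;4;2;10m[48;2;4;2;10m [38;2;4;2;10m[48;2;4;2;10m [38;2;4;2;10m[48;2;4;2;10m [38;2;4;2;10m[48;2;4;2;10m [38;2;4;2;10m[48;2;4;2;10m [0m
[38;2;254;243;47m[48;2;38;10;32m🬀[38;2;11;3;22m[48;2;4;2;10m🬀[38;2;4;2;11m[48;2;4;2;10m🬀[38;2;4;2;10m[48;2;4;2;10m [38;2;4;2;10m[48;2;4;2;10m [38;2;4;2;10m[48;2;4;2;10m [38;2;4;2;10m[48;2;4;2;10m [38;2;4;2;10m[48;2;4;2;10m [38;2;4;2;10m[48;2;4;2;10m [38;2;4;2;10m[48;2;4;2;10m [0m
</frame>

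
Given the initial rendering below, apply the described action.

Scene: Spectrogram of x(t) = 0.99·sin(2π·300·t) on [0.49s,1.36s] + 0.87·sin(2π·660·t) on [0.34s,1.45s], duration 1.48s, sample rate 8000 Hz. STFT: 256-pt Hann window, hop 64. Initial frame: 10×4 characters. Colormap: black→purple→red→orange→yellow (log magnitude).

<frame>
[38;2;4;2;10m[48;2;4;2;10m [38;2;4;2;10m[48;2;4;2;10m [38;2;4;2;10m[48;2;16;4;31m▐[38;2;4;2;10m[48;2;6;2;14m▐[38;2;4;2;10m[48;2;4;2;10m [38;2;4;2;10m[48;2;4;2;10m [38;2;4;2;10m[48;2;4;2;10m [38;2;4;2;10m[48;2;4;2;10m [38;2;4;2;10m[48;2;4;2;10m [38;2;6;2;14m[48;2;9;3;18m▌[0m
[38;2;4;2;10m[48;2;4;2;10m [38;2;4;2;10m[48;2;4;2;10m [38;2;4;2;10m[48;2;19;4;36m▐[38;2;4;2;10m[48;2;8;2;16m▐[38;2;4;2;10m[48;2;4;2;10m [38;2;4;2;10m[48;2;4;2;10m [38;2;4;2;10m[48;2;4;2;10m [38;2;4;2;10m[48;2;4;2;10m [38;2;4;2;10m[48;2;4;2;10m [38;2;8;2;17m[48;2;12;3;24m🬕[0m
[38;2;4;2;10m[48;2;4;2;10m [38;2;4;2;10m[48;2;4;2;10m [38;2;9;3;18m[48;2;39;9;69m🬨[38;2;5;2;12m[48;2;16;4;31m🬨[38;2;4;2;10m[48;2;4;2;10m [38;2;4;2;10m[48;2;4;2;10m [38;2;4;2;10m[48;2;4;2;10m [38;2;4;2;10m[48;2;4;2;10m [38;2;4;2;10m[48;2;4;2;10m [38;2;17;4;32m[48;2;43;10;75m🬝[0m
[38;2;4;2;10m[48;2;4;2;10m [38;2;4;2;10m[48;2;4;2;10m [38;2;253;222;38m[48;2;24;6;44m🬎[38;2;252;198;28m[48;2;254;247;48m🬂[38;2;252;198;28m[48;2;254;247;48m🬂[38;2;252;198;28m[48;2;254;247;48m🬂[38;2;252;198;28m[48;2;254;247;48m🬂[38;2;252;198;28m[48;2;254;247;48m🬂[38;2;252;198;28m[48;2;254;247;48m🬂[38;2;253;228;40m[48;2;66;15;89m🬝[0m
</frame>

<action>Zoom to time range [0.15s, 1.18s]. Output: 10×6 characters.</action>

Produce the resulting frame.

<frame>
[38;2;4;2;10m[48;2;4;2;10m [38;2;4;2;10m[48;2;17;4;32m▌[38;2;4;2;10m[48;2;4;2;10m [38;2;4;2;10m[48;2;6;2;13m▐[38;2;4;2;10m[48;2;4;2;10m [38;2;4;2;10m[48;2;4;2;10m [38;2;4;2;10m[48;2;4;2;10m [38;2;4;2;10m[48;2;4;2;10m [38;2;4;2;10m[48;2;4;2;10m [38;2;4;2;10m[48;2;4;2;10m [0m
[38;2;4;2;10m[48;2;4;2;10m [38;2;4;2;10m[48;2;18;5;35m▌[38;2;4;2;10m[48;2;4;2;10m [38;2;4;2;10m[48;2;6;2;14m▐[38;2;4;2;10m[48;2;4;2;10m [38;2;4;2;10m[48;2;4;2;10m [38;2;4;2;10m[48;2;4;2;10m [38;2;4;2;10m[48;2;4;2;10m [38;2;4;2;10m[48;2;4;2;10m [38;2;4;2;10m[48;2;4;2;10m [0m
[38;2;4;2;10m[48;2;4;2;10m [38;2;4;2;10m[48;2;21;5;40m▌[38;2;4;2;10m[48;2;4;2;10m [38;2;4;2;10m[48;2;7;2;16m▐[38;2;4;2;10m[48;2;4;2;10m [38;2;4;2;10m[48;2;4;2;10m [38;2;4;2;10m[48;2;4;2;10m [38;2;4;2;10m[48;2;4;2;10m [38;2;4;2;10m[48;2;4;2;10m [38;2;4;2;10m[48;2;4;2;10m [0m
[38;2;4;2;10m[48;2;4;2;10m [38;2;4;2;10m[48;2;29;7;52m▌[38;2;4;2;10m[48;2;4;2;10m [38;2;4;2;10m[48;2;10;3;21m▐[38;2;4;2;10m[48;2;4;2;10m [38;2;4;2;10m[48;2;4;2;10m [38;2;4;2;10m[48;2;4;2;10m [38;2;4;2;10m[48;2;4;2;10m [38;2;4;2;10m[48;2;4;2;10m [38;2;4;2;10m[48;2;4;2;10m [0m
[38;2;4;2;10m[48;2;4;2;10m [38;2;26;6;38m[48;2;252;200;29m🬝[38;2;4;2;10m[48;2;252;198;28m🬎[38;2;11;3;22m[48;2;252;198;28m🬎[38;2;4;2;10m[48;2;252;198;28m🬎[38;2;4;2;10m[48;2;252;198;28m🬎[38;2;4;2;10m[48;2;252;198;28m🬎[38;2;4;2;10m[48;2;252;198;28m🬎[38;2;4;2;10m[48;2;252;198;28m🬎[38;2;4;2;10m[48;2;252;198;28m🬎[0m
[38;2;4;2;10m[48;2;4;2;10m [38;2;27;7;38m[48;2;254;242;47m🬺[38;2;254;246;48m[48;2;4;2;10m🬂[38;2;245;213;51m[48;2;43;10;75m🬝[38;2;254;247;48m[48;2;43;10;75m🬎[38;2;254;247;48m[48;2;43;10;75m🬎[38;2;254;247;48m[48;2;43;10;75m🬎[38;2;254;247;48m[48;2;43;10;75m🬎[38;2;254;247;48m[48;2;43;10;75m🬎[38;2;254;247;48m[48;2;43;10;75m🬎[0m
</frame>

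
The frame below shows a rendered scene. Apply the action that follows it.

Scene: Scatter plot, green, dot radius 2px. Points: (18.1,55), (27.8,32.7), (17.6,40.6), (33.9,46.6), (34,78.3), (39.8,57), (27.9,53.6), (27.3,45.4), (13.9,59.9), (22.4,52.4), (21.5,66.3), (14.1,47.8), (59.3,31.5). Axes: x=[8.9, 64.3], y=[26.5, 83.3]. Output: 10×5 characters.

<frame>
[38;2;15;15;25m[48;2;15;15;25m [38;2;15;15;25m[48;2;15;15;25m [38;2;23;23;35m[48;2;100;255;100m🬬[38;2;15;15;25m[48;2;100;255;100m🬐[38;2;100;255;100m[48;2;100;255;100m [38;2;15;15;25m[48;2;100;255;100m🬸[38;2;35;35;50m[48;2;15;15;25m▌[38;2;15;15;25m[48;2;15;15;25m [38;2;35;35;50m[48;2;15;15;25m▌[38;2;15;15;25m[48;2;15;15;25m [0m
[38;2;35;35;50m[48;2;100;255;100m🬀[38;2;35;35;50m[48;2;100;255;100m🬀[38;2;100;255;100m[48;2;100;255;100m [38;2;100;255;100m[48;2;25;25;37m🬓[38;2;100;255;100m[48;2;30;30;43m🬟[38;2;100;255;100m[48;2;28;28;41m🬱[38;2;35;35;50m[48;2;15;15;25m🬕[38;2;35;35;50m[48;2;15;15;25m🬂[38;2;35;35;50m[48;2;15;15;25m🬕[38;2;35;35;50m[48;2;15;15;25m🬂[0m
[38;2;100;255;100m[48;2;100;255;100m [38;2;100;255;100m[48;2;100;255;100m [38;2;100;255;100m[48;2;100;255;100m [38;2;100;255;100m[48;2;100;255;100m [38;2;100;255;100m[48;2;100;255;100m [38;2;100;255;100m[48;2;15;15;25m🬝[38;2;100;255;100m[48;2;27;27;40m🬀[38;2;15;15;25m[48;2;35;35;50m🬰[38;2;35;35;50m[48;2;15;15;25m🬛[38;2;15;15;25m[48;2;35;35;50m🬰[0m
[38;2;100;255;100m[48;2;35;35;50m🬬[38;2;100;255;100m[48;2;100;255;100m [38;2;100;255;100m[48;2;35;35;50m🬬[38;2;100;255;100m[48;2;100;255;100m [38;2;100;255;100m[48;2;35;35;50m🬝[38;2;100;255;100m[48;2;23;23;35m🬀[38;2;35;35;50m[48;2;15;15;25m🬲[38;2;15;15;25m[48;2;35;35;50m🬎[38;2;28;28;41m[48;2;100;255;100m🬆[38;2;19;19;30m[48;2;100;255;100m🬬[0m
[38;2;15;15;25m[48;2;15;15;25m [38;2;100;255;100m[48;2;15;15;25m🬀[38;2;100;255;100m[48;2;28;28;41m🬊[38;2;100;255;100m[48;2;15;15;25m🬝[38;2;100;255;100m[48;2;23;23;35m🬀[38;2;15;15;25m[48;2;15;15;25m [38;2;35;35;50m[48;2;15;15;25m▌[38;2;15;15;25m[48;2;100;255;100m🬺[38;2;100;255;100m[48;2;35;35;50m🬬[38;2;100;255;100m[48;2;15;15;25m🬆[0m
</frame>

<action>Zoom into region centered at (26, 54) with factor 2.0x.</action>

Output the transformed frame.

<frame>
[38;2;15;15;25m[48;2;100;255;100m🬝[38;2;15;15;25m[48;2;15;15;25m [38;2;100;255;100m[48;2;28;28;41m🬊[38;2;100;255;100m[48;2;15;15;25m🬝[38;2;100;255;100m[48;2;23;23;35m🬀[38;2;15;15;25m[48;2;15;15;25m [38;2;35;35;50m[48;2;15;15;25m▌[38;2;15;15;25m[48;2;15;15;25m [38;2;35;35;50m[48;2;15;15;25m▌[38;2;15;15;25m[48;2;15;15;25m [0m
[38;2;100;255;100m[48;2;100;255;100m [38;2;100;255;100m[48;2;35;35;50m🬺[38;2;100;255;100m[48;2;28;28;41m🬱[38;2;23;23;35m[48;2;100;255;100m🬝[38;2;35;35;50m[48;2;15;15;25m🬕[38;2;23;23;35m[48;2;100;255;100m🬬[38;2;35;35;50m[48;2;15;15;25m🬕[38;2;35;35;50m[48;2;15;15;25m🬂[38;2;35;35;50m[48;2;100;255;100m🬆[38;2;100;255;100m[48;2;35;35;50m🬺[0m
[38;2;25;25;37m[48;2;100;255;100m🬛[38;2;100;255;100m[48;2;21;21;33m🬊[38;2;100;255;100m[48;2;15;15;25m🬝[38;2;100;255;100m[48;2;100;255;100m [38;2;100;255;100m[48;2;100;255;100m [38;2;100;255;100m[48;2;100;255;100m [38;2;27;27;40m[48;2;100;255;100m🬸[38;2;23;23;35m[48;2;100;255;100m🬬[38;2;100;255;100m[48;2;31;31;45m🬁[38;2;100;255;100m[48;2;21;21;33m🬆[0m
[38;2;100;255;100m[48;2;100;255;100m [38;2;100;255;100m[48;2;15;15;25m🬺[38;2;35;35;50m[48;2;15;15;25m🬲[38;2;23;23;35m[48;2;100;255;100m🬺[38;2;28;28;41m[48;2;100;255;100m🬆[38;2;100;255;100m[48;2;15;15;25m🬺[38;2;35;35;50m[48;2;100;255;100m🬀[38;2;100;255;100m[48;2;100;255;100m [38;2;27;27;40m[48;2;100;255;100m🬸[38;2;15;15;25m[48;2;35;35;50m🬎[0m
[38;2;15;15;25m[48;2;100;255;100m🬲[38;2;100;255;100m[48;2;100;255;100m [38;2;100;255;100m[48;2;15;15;25m🬛[38;2;15;15;25m[48;2;15;15;25m [38;2;100;255;100m[48;2;27;27;40m🬁[38;2;100;255;100m[48;2;15;15;25m🬆[38;2;35;35;50m[48;2;15;15;25m▌[38;2;100;255;100m[48;2;15;15;25m🬀[38;2;35;35;50m[48;2;15;15;25m▌[38;2;15;15;25m[48;2;15;15;25m [0m
</frame>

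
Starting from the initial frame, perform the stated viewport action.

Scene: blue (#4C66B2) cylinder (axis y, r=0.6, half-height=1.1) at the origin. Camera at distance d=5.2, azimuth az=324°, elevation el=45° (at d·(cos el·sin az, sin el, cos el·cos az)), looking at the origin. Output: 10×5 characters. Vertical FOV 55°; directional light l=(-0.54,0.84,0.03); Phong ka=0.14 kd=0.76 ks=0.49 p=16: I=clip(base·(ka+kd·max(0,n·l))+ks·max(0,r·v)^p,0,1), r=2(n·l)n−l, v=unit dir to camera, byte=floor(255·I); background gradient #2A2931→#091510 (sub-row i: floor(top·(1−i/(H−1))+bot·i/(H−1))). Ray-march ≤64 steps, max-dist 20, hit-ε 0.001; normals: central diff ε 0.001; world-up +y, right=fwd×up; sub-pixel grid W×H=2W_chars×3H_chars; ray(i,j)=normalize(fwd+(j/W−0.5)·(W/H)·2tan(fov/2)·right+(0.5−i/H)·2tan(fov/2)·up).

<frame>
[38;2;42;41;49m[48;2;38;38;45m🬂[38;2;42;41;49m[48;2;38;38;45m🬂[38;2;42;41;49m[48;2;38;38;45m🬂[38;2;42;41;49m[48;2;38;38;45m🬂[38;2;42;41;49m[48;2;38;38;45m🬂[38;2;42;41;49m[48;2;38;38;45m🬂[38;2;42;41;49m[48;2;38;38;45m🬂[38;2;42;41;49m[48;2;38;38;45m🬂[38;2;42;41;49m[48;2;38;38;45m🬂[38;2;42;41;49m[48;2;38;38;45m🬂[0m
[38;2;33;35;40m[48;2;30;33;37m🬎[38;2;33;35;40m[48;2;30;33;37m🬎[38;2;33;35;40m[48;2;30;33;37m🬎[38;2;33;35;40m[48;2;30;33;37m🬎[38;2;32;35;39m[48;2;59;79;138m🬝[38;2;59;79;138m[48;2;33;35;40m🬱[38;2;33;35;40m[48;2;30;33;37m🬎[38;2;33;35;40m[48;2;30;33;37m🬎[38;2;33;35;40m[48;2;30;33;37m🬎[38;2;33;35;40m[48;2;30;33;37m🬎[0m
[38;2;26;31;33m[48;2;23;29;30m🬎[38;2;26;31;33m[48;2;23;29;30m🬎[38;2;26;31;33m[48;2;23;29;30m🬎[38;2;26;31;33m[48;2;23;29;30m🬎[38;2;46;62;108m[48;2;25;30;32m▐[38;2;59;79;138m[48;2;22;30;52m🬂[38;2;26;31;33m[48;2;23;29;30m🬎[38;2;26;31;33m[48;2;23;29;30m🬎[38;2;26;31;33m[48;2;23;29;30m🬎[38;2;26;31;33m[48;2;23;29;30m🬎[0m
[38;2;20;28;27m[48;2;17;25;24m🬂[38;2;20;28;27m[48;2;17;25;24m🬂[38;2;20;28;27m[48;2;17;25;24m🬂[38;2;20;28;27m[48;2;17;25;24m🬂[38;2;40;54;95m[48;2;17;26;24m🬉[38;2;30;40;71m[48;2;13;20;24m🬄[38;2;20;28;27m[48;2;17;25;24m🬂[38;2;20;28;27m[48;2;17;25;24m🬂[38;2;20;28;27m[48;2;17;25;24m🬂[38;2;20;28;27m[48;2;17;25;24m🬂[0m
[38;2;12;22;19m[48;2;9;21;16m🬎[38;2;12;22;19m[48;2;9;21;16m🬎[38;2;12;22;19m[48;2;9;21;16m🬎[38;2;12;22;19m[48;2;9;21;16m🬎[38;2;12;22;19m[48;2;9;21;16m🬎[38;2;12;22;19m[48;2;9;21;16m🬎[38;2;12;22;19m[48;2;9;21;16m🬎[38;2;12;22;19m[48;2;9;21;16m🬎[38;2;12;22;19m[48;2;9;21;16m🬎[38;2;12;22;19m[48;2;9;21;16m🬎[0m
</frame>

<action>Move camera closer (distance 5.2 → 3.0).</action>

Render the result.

<frame>
[38;2;42;41;49m[48;2;38;38;45m🬂[38;2;42;41;49m[48;2;38;38;45m🬂[38;2;42;41;49m[48;2;38;38;45m🬂[38;2;39;39;46m[48;2;59;79;138m🬝[38;2;40;40;47m[48;2;59;79;138m🬎[38;2;59;79;138m[48;2;41;40;48m🬱[38;2;40;40;47m[48;2;59;79;138m🬎[38;2;42;41;49m[48;2;38;38;45m🬂[38;2;42;41;49m[48;2;38;38;45m🬂[38;2;42;41;49m[48;2;38;38;45m🬂[0m
[38;2;33;35;40m[48;2;30;33;37m🬎[38;2;33;35;40m[48;2;30;33;37m🬎[38;2;33;35;40m[48;2;30;33;37m🬎[38;2;53;71;124m[48;2;32;34;39m▐[38;2;59;79;138m[48;2;37;49;86m🬎[38;2;59;79;138m[48;2;27;36;64m🬎[38;2;59;79;138m[48;2;13;18;32m🬎[38;2;33;35;40m[48;2;30;33;37m🬎[38;2;33;35;40m[48;2;30;33;37m🬎[38;2;33;35;40m[48;2;30;33;37m🬎[0m
[38;2;26;31;33m[48;2;23;29;30m🬎[38;2;26;31;33m[48;2;23;29;30m🬎[38;2;26;31;33m[48;2;23;29;30m🬎[38;2;41;55;97m[48;2;24;30;31m🬉[38;2;35;47;83m[48;2;39;53;93m▐[38;2;30;40;71m[48;2;23;31;55m▌[38;2;11;15;26m[48;2;18;23;34m🬘[38;2;26;31;33m[48;2;23;29;30m🬎[38;2;26;31;33m[48;2;23;29;30m🬎[38;2;26;31;33m[48;2;23;29;30m🬎[0m
[38;2;20;28;27m[48;2;17;25;24m🬂[38;2;20;28;27m[48;2;17;25;24m🬂[38;2;20;28;27m[48;2;17;25;24m🬂[38;2;20;28;27m[48;2;17;25;24m🬂[38;2;36;49;86m[48;2;40;55;96m▐[38;2;30;40;71m[48;2;21;29;51m▌[38;2;18;26;25m[48;2;10;14;25m▐[38;2;20;28;27m[48;2;17;25;24m🬂[38;2;20;28;27m[48;2;17;25;24m🬂[38;2;20;28;27m[48;2;17;25;24m🬂[0m
[38;2;12;22;19m[48;2;9;21;16m🬎[38;2;12;22;19m[48;2;9;21;16m🬎[38;2;12;22;19m[48;2;9;21;16m🬎[38;2;12;22;19m[48;2;9;21;16m🬎[38;2;37;50;88m[48;2;10;21;17m🬁[38;2;24;33;58m[48;2;10;21;17m🬂[38;2;12;22;19m[48;2;9;21;16m🬎[38;2;12;22;19m[48;2;9;21;16m🬎[38;2;12;22;19m[48;2;9;21;16m🬎[38;2;12;22;19m[48;2;9;21;16m🬎[0m
</frame>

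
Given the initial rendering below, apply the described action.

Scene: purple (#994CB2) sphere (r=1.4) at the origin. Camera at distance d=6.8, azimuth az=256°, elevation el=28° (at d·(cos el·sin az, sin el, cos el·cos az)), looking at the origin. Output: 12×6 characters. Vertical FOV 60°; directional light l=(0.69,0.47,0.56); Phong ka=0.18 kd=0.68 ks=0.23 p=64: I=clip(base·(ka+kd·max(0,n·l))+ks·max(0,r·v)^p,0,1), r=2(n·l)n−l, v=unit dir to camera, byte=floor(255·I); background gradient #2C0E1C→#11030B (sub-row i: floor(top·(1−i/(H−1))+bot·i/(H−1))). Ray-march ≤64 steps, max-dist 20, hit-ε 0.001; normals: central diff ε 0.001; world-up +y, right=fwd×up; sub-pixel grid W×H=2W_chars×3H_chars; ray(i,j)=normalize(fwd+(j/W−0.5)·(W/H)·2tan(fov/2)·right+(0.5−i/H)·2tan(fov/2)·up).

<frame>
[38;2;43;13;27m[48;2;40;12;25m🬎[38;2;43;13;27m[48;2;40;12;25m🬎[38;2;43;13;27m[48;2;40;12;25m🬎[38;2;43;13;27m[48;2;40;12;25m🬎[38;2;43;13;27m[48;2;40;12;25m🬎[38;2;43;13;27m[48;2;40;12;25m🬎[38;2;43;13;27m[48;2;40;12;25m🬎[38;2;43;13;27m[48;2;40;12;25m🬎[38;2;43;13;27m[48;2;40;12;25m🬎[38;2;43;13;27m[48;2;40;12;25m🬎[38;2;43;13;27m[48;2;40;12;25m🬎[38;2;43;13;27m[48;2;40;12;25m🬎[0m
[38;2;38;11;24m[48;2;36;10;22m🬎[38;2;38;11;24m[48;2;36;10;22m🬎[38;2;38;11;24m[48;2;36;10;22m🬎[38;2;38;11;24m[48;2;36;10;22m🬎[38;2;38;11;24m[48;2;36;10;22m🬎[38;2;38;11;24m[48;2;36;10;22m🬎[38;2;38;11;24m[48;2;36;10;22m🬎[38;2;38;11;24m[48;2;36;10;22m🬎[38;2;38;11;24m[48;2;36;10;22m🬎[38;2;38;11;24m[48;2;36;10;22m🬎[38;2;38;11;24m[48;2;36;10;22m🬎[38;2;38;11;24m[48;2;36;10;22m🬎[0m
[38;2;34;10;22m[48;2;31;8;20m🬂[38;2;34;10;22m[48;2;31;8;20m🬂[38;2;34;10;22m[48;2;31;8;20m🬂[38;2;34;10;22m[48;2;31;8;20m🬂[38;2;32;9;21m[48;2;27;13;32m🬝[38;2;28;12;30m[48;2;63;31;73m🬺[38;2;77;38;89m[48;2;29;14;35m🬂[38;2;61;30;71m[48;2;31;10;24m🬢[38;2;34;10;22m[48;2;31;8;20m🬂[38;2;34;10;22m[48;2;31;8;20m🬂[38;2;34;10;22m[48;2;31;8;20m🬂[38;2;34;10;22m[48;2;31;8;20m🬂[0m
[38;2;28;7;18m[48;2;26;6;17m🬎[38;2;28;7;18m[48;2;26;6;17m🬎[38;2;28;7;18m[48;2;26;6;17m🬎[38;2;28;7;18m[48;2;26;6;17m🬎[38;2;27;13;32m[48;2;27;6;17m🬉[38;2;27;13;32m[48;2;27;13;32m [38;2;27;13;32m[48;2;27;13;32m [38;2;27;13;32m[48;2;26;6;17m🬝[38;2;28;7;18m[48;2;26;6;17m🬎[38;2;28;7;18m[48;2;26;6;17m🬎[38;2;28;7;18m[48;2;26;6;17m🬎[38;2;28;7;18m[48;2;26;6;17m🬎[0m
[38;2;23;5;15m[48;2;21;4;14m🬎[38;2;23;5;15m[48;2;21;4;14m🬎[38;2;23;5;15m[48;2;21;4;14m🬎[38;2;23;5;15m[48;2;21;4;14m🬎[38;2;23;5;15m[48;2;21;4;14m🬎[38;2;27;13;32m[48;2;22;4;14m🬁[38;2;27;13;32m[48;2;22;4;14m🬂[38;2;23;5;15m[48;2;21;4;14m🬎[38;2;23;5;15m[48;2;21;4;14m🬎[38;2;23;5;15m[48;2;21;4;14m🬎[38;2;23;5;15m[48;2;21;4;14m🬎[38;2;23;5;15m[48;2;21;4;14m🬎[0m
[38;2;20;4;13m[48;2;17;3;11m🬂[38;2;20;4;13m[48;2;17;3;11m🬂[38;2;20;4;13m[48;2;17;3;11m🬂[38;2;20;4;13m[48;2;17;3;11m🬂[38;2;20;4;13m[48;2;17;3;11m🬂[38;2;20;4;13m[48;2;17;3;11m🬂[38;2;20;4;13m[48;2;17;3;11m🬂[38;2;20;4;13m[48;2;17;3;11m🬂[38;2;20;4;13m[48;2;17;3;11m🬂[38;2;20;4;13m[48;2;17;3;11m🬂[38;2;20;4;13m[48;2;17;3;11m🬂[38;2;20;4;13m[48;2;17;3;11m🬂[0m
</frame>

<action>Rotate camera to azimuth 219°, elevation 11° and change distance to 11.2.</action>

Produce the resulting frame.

<frame>
[38;2;43;13;27m[48;2;40;12;25m🬎[38;2;43;13;27m[48;2;40;12;25m🬎[38;2;43;13;27m[48;2;40;12;25m🬎[38;2;43;13;27m[48;2;40;12;25m🬎[38;2;43;13;27m[48;2;40;12;25m🬎[38;2;43;13;27m[48;2;40;12;25m🬎[38;2;43;13;27m[48;2;40;12;25m🬎[38;2;43;13;27m[48;2;40;12;25m🬎[38;2;43;13;27m[48;2;40;12;25m🬎[38;2;43;13;27m[48;2;40;12;25m🬎[38;2;43;13;27m[48;2;40;12;25m🬎[38;2;43;13;27m[48;2;40;12;25m🬎[0m
[38;2;38;11;24m[48;2;36;10;22m🬎[38;2;38;11;24m[48;2;36;10;22m🬎[38;2;38;11;24m[48;2;36;10;22m🬎[38;2;38;11;24m[48;2;36;10;22m🬎[38;2;38;11;24m[48;2;36;10;22m🬎[38;2;38;11;24m[48;2;36;10;22m🬎[38;2;38;11;24m[48;2;36;10;22m🬎[38;2;38;11;24m[48;2;36;10;22m🬎[38;2;38;11;24m[48;2;36;10;22m🬎[38;2;38;11;24m[48;2;36;10;22m🬎[38;2;38;11;24m[48;2;36;10;22m🬎[38;2;38;11;24m[48;2;36;10;22m🬎[0m
[38;2;34;10;22m[48;2;31;8;20m🬂[38;2;34;10;22m[48;2;31;8;20m🬂[38;2;34;10;22m[48;2;31;8;20m🬂[38;2;34;10;22m[48;2;31;8;20m🬂[38;2;34;10;22m[48;2;31;8;20m🬂[38;2;32;9;21m[48;2;27;13;32m🬝[38;2;33;9;21m[48;2;27;13;32m🬎[38;2;34;10;22m[48;2;31;8;20m🬂[38;2;34;10;22m[48;2;31;8;20m🬂[38;2;34;10;22m[48;2;31;8;20m🬂[38;2;34;10;22m[48;2;31;8;20m🬂[38;2;34;10;22m[48;2;31;8;20m🬂[0m
[38;2;28;7;18m[48;2;26;6;17m🬎[38;2;28;7;18m[48;2;26;6;17m🬎[38;2;28;7;18m[48;2;26;6;17m🬎[38;2;28;7;18m[48;2;26;6;17m🬎[38;2;28;7;18m[48;2;26;6;17m🬎[38;2;27;13;32m[48;2;27;6;17m🬉[38;2;27;13;32m[48;2;26;6;17m🬎[38;2;28;7;18m[48;2;26;6;17m🬎[38;2;28;7;18m[48;2;26;6;17m🬎[38;2;28;7;18m[48;2;26;6;17m🬎[38;2;28;7;18m[48;2;26;6;17m🬎[38;2;28;7;18m[48;2;26;6;17m🬎[0m
[38;2;23;5;15m[48;2;21;4;14m🬎[38;2;23;5;15m[48;2;21;4;14m🬎[38;2;23;5;15m[48;2;21;4;14m🬎[38;2;23;5;15m[48;2;21;4;14m🬎[38;2;23;5;15m[48;2;21;4;14m🬎[38;2;23;5;15m[48;2;21;4;14m🬎[38;2;23;5;15m[48;2;21;4;14m🬎[38;2;23;5;15m[48;2;21;4;14m🬎[38;2;23;5;15m[48;2;21;4;14m🬎[38;2;23;5;15m[48;2;21;4;14m🬎[38;2;23;5;15m[48;2;21;4;14m🬎[38;2;23;5;15m[48;2;21;4;14m🬎[0m
[38;2;20;4;13m[48;2;17;3;11m🬂[38;2;20;4;13m[48;2;17;3;11m🬂[38;2;20;4;13m[48;2;17;3;11m🬂[38;2;20;4;13m[48;2;17;3;11m🬂[38;2;20;4;13m[48;2;17;3;11m🬂[38;2;20;4;13m[48;2;17;3;11m🬂[38;2;20;4;13m[48;2;17;3;11m🬂[38;2;20;4;13m[48;2;17;3;11m🬂[38;2;20;4;13m[48;2;17;3;11m🬂[38;2;20;4;13m[48;2;17;3;11m🬂[38;2;20;4;13m[48;2;17;3;11m🬂[38;2;20;4;13m[48;2;17;3;11m🬂[0m
</frame>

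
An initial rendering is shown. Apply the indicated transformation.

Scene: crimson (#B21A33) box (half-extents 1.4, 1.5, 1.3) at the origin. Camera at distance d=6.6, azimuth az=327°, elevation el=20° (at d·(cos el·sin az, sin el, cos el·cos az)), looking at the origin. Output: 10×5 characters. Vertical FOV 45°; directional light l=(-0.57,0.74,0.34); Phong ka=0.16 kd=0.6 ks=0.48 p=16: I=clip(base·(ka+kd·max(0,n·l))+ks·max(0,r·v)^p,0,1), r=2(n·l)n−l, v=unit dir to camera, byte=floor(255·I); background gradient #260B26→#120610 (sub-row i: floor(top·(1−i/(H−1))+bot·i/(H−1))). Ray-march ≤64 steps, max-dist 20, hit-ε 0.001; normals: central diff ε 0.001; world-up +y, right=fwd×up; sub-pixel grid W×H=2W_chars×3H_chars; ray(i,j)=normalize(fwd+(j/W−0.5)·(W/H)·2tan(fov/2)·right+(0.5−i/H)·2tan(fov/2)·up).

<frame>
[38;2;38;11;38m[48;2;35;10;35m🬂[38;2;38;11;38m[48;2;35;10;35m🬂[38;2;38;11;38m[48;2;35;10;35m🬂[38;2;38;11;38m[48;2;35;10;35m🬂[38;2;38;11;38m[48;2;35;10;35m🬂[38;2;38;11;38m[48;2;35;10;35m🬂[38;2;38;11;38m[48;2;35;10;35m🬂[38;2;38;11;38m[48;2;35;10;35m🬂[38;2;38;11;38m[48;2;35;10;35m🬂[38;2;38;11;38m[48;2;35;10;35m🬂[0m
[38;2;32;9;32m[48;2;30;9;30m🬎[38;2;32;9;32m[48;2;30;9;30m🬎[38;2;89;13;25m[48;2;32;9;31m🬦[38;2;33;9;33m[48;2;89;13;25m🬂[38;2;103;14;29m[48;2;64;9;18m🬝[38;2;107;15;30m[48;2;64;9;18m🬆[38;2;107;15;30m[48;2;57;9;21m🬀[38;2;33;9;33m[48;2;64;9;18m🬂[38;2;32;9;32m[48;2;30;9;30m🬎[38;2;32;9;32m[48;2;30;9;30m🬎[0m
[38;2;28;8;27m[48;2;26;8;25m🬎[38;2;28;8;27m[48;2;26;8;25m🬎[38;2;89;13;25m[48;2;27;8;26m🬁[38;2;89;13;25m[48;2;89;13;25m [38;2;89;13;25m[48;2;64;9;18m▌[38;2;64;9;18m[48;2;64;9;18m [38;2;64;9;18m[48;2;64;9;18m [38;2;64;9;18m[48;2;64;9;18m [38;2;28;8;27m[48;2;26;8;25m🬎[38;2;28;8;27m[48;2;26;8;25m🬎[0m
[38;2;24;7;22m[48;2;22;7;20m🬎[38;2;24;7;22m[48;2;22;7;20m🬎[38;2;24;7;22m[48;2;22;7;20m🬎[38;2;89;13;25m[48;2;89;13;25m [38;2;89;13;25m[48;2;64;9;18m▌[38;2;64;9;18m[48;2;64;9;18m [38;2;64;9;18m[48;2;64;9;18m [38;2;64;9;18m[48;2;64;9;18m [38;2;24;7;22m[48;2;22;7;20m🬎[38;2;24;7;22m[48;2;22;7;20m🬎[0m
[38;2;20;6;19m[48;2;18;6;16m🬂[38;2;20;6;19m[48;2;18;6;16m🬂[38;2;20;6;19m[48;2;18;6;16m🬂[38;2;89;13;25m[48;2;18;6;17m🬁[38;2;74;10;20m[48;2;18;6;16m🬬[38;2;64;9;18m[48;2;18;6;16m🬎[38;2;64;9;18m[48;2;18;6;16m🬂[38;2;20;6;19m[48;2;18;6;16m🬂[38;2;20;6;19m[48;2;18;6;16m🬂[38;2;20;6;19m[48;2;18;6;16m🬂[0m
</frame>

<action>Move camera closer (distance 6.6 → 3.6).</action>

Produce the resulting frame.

<frame>
[38;2;89;13;25m[48;2;36;10;36m▐[38;2;89;13;25m[48;2;89;13;25m [38;2;89;13;25m[48;2;64;9;18m▌[38;2;64;9;18m[48;2;64;9;18m [38;2;64;9;18m[48;2;64;9;18m [38;2;64;9;18m[48;2;64;9;18m [38;2;64;9;18m[48;2;64;9;18m [38;2;64;9;18m[48;2;64;9;18m [38;2;64;9;18m[48;2;64;9;18m [38;2;64;9;18m[48;2;64;9;18m [0m
[38;2;89;13;25m[48;2;31;9;31m▐[38;2;89;13;25m[48;2;89;13;25m [38;2;89;13;25m[48;2;64;9;18m▌[38;2;64;9;18m[48;2;64;9;18m [38;2;64;9;18m[48;2;64;9;18m [38;2;64;9;18m[48;2;64;9;18m [38;2;64;9;18m[48;2;64;9;18m [38;2;64;9;18m[48;2;64;9;18m [38;2;64;9;18m[48;2;64;9;18m [38;2;64;9;18m[48;2;64;9;18m [0m
[38;2;28;8;27m[48;2;26;8;25m🬎[38;2;89;13;25m[48;2;89;13;25m [38;2;89;13;25m[48;2;64;9;18m▌[38;2;64;9;18m[48;2;64;9;18m [38;2;64;9;18m[48;2;64;9;18m [38;2;64;9;18m[48;2;64;9;18m [38;2;64;9;18m[48;2;64;9;18m [38;2;64;9;18m[48;2;64;9;18m [38;2;64;9;18m[48;2;64;9;18m [38;2;64;9;18m[48;2;64;9;18m [0m
[38;2;24;7;22m[48;2;22;7;20m🬎[38;2;89;13;25m[48;2;89;13;25m [38;2;89;13;25m[48;2;64;9;18m🬺[38;2;64;9;18m[48;2;64;9;18m [38;2;64;9;18m[48;2;64;9;18m [38;2;64;9;18m[48;2;64;9;18m [38;2;64;9;18m[48;2;64;9;18m [38;2;64;9;18m[48;2;64;9;18m [38;2;64;9;18m[48;2;64;9;18m [38;2;64;9;18m[48;2;64;9;18m [0m
[38;2;20;6;19m[48;2;18;6;16m🬂[38;2;89;13;25m[48;2;19;6;17m▐[38;2;89;13;25m[48;2;89;13;25m [38;2;64;9;18m[48;2;64;9;18m [38;2;64;9;18m[48;2;64;9;18m [38;2;64;9;18m[48;2;64;9;18m [38;2;64;9;18m[48;2;64;9;18m [38;2;64;9;18m[48;2;64;9;18m [38;2;64;9;18m[48;2;64;9;18m [38;2;64;9;18m[48;2;64;9;18m [0m
</frame>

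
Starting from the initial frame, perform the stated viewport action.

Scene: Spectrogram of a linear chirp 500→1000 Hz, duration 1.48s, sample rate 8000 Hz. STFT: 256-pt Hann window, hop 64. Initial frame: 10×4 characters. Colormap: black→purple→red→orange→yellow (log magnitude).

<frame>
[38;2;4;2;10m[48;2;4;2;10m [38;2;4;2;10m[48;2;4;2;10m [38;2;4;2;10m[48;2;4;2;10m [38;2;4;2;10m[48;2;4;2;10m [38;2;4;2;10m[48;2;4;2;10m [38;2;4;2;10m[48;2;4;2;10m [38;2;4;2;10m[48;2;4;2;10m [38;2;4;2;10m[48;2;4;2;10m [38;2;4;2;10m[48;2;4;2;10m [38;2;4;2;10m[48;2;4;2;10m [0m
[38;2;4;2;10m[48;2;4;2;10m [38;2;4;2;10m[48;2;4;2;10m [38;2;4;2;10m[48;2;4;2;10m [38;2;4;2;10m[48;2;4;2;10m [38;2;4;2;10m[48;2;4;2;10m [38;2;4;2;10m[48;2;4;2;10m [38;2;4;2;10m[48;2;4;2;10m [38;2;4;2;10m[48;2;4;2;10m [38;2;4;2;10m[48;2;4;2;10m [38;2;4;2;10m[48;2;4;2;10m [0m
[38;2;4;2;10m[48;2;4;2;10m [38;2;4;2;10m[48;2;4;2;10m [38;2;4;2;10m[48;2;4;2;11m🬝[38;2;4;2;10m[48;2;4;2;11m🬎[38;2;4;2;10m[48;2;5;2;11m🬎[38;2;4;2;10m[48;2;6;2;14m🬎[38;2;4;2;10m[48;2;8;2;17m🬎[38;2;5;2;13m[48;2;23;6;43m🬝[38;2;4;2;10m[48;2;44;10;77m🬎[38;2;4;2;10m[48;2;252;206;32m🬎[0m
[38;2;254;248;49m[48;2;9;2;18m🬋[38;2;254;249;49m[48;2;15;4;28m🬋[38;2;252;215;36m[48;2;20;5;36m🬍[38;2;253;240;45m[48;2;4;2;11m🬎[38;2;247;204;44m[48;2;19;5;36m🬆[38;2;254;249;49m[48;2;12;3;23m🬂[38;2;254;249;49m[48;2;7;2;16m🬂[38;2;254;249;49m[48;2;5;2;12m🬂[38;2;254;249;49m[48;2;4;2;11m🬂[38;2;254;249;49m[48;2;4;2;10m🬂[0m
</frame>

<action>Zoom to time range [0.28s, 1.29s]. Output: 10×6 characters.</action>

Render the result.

<frame>
[38;2;4;2;10m[48;2;4;2;10m [38;2;4;2;10m[48;2;4;2;10m [38;2;4;2;10m[48;2;4;2;10m [38;2;4;2;10m[48;2;4;2;10m [38;2;4;2;10m[48;2;4;2;10m [38;2;4;2;10m[48;2;4;2;10m [38;2;4;2;10m[48;2;4;2;10m [38;2;4;2;10m[48;2;4;2;10m [38;2;4;2;10m[48;2;4;2;10m [38;2;4;2;10m[48;2;4;2;10m [0m
[38;2;4;2;10m[48;2;4;2;10m [38;2;4;2;10m[48;2;4;2;10m [38;2;4;2;10m[48;2;4;2;10m [38;2;4;2;10m[48;2;4;2;10m [38;2;4;2;10m[48;2;4;2;10m [38;2;4;2;10m[48;2;4;2;10m [38;2;4;2;10m[48;2;4;2;10m [38;2;4;2;10m[48;2;4;2;10m [38;2;4;2;10m[48;2;4;2;10m [38;2;4;2;10m[48;2;4;2;10m [0m
[38;2;4;2;10m[48;2;4;2;10m [38;2;4;2;10m[48;2;4;2;10m [38;2;4;2;10m[48;2;4;2;10m [38;2;4;2;10m[48;2;4;2;10m [38;2;4;2;10m[48;2;4;2;10m [38;2;4;2;10m[48;2;4;2;10m [38;2;4;2;10m[48;2;4;2;10m [38;2;4;2;10m[48;2;4;2;10m [38;2;4;2;10m[48;2;4;2;10m [38;2;4;2;10m[48;2;4;2;10m [0m
[38;2;4;2;10m[48;2;4;2;10m [38;2;4;2;10m[48;2;4;2;10m [38;2;4;2;10m[48;2;4;2;10m [38;2;4;2;10m[48;2;4;2;10m [38;2;4;2;10m[48;2;4;2;10m [38;2;4;2;10m[48;2;4;2;10m [38;2;4;2;10m[48;2;4;2;10m [38;2;4;2;10m[48;2;4;2;10m [38;2;4;2;10m[48;2;4;2;10m [38;2;4;2;10m[48;2;4;2;10m [0m
[38;2;4;2;10m[48;2;67;15;87m🬎[38;2;4;2;11m[48;2;245;170;28m🬎[38;2;5;2;11m[48;2;254;246;48m🬎[38;2;5;2;12m[48;2;254;248;49m🬎[38;2;7;2;15m[48;2;254;248;48m🬎[38;2;10;3;22m[48;2;254;249;49m🬎[38;2;19;5;36m[48;2;254;249;49m🬎[38;2;20;5;37m[48;2;242;196;49m🬆[38;2;5;2;12m[48;2;253;231;41m🬂[38;2;6;2;14m[48;2;252;222;38m🬂[0m
[38;2;254;248;49m[48;2;6;2;13m🬂[38;2;254;247;48m[48;2;5;2;12m🬂[38;2;253;228;41m[48;2;4;2;11m🬂[38;2;241;134;21m[48;2;22;6;26m🬀[38;2;51;11;88m[48;2;8;2;17m🬀[38;2;23;6;43m[48;2;5;2;13m🬀[38;2;11;3;22m[48;2;4;2;10m🬂[38;2;8;2;16m[48;2;4;2;10m🬂[38;2;6;2;14m[48;2;4;2;10m🬂[38;2;5;2;12m[48;2;4;2;10m🬂[0m
</frame>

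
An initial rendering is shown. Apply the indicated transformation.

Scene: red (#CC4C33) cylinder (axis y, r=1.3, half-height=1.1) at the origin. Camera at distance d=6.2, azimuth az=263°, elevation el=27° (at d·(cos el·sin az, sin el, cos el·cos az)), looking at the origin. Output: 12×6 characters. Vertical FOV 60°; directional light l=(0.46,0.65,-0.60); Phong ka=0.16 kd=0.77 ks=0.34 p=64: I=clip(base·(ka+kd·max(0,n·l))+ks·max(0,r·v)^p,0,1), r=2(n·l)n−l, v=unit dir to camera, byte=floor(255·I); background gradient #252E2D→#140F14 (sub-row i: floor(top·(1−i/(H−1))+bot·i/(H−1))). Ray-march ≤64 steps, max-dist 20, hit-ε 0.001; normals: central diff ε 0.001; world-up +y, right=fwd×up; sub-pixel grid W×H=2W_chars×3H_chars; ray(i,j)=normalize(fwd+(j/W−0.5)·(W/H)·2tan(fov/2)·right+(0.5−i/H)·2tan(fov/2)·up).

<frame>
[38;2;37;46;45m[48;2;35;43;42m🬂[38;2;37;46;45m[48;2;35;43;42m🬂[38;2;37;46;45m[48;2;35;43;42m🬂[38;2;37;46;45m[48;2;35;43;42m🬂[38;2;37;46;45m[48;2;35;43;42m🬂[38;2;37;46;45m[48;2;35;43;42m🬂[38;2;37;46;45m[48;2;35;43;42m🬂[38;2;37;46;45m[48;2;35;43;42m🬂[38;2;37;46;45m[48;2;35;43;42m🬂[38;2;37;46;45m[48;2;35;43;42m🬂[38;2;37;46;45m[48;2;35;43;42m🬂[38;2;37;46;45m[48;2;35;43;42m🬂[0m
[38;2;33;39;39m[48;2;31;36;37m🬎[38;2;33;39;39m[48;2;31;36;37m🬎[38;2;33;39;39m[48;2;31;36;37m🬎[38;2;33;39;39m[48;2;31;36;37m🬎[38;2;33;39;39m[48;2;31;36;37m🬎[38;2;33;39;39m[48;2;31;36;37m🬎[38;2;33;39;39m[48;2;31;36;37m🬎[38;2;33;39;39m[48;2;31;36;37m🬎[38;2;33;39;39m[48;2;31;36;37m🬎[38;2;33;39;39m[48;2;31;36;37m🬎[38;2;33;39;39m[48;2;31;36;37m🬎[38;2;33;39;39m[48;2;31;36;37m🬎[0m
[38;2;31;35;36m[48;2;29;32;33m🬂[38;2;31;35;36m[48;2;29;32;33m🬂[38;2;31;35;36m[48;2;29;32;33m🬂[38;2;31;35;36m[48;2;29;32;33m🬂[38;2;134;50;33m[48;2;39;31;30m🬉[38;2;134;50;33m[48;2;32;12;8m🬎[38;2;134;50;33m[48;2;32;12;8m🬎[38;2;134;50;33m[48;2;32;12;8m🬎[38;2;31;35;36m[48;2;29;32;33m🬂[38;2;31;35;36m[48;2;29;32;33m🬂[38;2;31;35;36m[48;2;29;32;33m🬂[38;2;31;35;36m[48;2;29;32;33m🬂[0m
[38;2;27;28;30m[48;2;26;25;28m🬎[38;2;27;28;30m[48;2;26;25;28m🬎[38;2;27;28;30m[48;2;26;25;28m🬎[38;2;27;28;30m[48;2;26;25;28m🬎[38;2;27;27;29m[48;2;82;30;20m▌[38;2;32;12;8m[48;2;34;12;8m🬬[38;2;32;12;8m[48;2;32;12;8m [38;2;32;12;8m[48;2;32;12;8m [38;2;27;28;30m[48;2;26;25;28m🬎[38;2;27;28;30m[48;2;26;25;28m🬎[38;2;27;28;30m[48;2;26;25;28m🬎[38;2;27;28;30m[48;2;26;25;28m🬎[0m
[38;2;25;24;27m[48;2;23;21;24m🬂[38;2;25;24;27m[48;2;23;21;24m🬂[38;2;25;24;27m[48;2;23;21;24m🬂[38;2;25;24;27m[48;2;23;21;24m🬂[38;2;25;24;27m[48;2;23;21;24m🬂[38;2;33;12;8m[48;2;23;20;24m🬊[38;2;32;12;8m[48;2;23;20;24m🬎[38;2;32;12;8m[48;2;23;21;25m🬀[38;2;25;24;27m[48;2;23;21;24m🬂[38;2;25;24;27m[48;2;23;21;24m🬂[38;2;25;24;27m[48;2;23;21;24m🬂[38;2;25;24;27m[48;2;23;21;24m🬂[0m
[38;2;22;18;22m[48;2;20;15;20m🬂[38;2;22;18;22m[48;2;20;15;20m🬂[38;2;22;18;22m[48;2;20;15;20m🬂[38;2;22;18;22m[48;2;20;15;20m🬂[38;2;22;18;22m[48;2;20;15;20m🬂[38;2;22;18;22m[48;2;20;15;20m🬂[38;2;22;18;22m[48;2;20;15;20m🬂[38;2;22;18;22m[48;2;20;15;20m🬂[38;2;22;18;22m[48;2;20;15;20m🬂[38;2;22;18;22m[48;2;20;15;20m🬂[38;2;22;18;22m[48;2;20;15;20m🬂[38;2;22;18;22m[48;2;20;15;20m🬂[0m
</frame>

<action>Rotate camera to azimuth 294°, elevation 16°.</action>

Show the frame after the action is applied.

<frame>
[38;2;37;46;45m[48;2;35;43;42m🬂[38;2;37;46;45m[48;2;35;43;42m🬂[38;2;37;46;45m[48;2;35;43;42m🬂[38;2;37;46;45m[48;2;35;43;42m🬂[38;2;37;46;45m[48;2;35;43;42m🬂[38;2;37;46;45m[48;2;35;43;42m🬂[38;2;37;46;45m[48;2;35;43;42m🬂[38;2;37;46;45m[48;2;35;43;42m🬂[38;2;37;46;45m[48;2;35;43;42m🬂[38;2;37;46;45m[48;2;35;43;42m🬂[38;2;37;46;45m[48;2;35;43;42m🬂[38;2;37;46;45m[48;2;35;43;42m🬂[0m
[38;2;33;39;39m[48;2;31;36;37m🬎[38;2;33;39;39m[48;2;31;36;37m🬎[38;2;33;39;39m[48;2;31;36;37m🬎[38;2;33;39;39m[48;2;31;36;37m🬎[38;2;33;39;39m[48;2;31;36;37m🬎[38;2;33;39;39m[48;2;31;36;37m🬎[38;2;33;39;39m[48;2;31;36;37m🬎[38;2;33;39;39m[48;2;31;36;37m🬎[38;2;33;39;39m[48;2;31;36;37m🬎[38;2;33;39;39m[48;2;31;36;37m🬎[38;2;33;39;39m[48;2;31;36;37m🬎[38;2;33;39;39m[48;2;31;36;37m🬎[0m
[38;2;31;35;36m[48;2;29;32;33m🬂[38;2;31;35;36m[48;2;29;32;33m🬂[38;2;31;35;36m[48;2;29;32;33m🬂[38;2;31;35;36m[48;2;29;32;33m🬂[38;2;30;33;34m[48;2;32;12;8m🬕[38;2;134;50;33m[48;2;32;12;8m🬂[38;2;134;50;33m[48;2;32;12;8m🬂[38;2;134;50;33m[48;2;31;16;13m🬀[38;2;31;35;36m[48;2;29;32;33m🬂[38;2;31;35;36m[48;2;29;32;33m🬂[38;2;31;35;36m[48;2;29;32;33m🬂[38;2;31;35;36m[48;2;29;32;33m🬂[0m
[38;2;27;28;30m[48;2;26;25;28m🬎[38;2;27;28;30m[48;2;26;25;28m🬎[38;2;27;28;30m[48;2;26;25;28m🬎[38;2;27;28;30m[48;2;26;25;28m🬎[38;2;27;27;29m[48;2;32;12;8m▌[38;2;32;12;8m[48;2;32;12;8m [38;2;32;12;8m[48;2;32;12;8m [38;2;32;12;8m[48;2;32;12;8m [38;2;27;28;30m[48;2;26;25;28m🬎[38;2;27;28;30m[48;2;26;25;28m🬎[38;2;27;28;30m[48;2;26;25;28m🬎[38;2;27;28;30m[48;2;26;25;28m🬎[0m
[38;2;25;24;27m[48;2;23;21;24m🬂[38;2;25;24;27m[48;2;23;21;24m🬂[38;2;25;24;27m[48;2;23;21;24m🬂[38;2;25;24;27m[48;2;23;21;24m🬂[38;2;23;21;25m[48;2;32;12;8m🬺[38;2;32;12;8m[48;2;23;20;24m🬊[38;2;32;12;8m[48;2;23;20;24m🬎[38;2;32;12;8m[48;2;23;21;24m🬂[38;2;25;24;27m[48;2;23;21;24m🬂[38;2;25;24;27m[48;2;23;21;24m🬂[38;2;25;24;27m[48;2;23;21;24m🬂[38;2;25;24;27m[48;2;23;21;24m🬂[0m
[38;2;22;18;22m[48;2;20;15;20m🬂[38;2;22;18;22m[48;2;20;15;20m🬂[38;2;22;18;22m[48;2;20;15;20m🬂[38;2;22;18;22m[48;2;20;15;20m🬂[38;2;22;18;22m[48;2;20;15;20m🬂[38;2;22;18;22m[48;2;20;15;20m🬂[38;2;22;18;22m[48;2;20;15;20m🬂[38;2;22;18;22m[48;2;20;15;20m🬂[38;2;22;18;22m[48;2;20;15;20m🬂[38;2;22;18;22m[48;2;20;15;20m🬂[38;2;22;18;22m[48;2;20;15;20m🬂[38;2;22;18;22m[48;2;20;15;20m🬂[0m
</frame>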